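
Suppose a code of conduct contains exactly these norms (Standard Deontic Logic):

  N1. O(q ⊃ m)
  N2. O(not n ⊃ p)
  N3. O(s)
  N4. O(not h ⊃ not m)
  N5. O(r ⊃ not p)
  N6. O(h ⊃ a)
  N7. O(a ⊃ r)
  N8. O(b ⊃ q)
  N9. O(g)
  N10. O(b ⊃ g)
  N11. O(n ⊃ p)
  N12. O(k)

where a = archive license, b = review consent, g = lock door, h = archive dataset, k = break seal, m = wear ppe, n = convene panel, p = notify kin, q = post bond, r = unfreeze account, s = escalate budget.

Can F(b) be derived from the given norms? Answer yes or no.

Yes

By case analysis on n: premise 11 gives O(n ⊃ p) and premise 2 gives O(not n ⊃ p), so O(p) either way.
Premise 5 is O(r ⊃ not p); contrapositively O(p ⊃ not r). Since O(p) holds, K gives O(not r).
Premise 7 is O(a ⊃ r); contrapositively O(not r ⊃ not a). Since O(not r) holds, K gives O(not a).
Premise 6 is O(h ⊃ a); contrapositively O(not a ⊃ not h). Since O(not a) holds, K gives O(not h).
From O(not h) and premise 4, O(not h ⊃ not m), we obtain O(not m).
Premise 1 is O(q ⊃ m); contrapositively O(not m ⊃ not q). Since O(not m) holds, K gives O(not q).
Premise 8 is O(b ⊃ q); contrapositively O(not q ⊃ not b). Since O(not q) holds, K gives O(not b).
Premises 3, 9, 10, 12 do not contribute to this derivation.
So O(not b) holds, i.e. F(b). The claim follows.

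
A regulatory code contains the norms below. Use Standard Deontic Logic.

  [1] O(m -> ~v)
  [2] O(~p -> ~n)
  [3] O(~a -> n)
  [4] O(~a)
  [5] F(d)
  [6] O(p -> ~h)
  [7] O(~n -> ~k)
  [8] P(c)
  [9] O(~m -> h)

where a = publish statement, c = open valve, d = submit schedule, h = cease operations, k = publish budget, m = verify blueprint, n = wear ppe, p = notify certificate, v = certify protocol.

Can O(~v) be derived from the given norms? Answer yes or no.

Premise 4 states O(~a) outright.
Applying K to premise 3 (O(~a -> n)) and O(~a) yields O(n).
The contrapositive of premise 2 (O(~p -> ~n)) is O(n -> p), and O(n) is already established, so O(p).
Applying K to premise 6 (O(p -> ~h)) and O(p) yields O(~h).
Premise 9 is O(~m -> h); contrapositively O(~h -> m). Since O(~h) holds, K gives O(m).
With premise 1, O(m -> ~v), the K-axiom yields O(~v).
Premises 5, 7, 8 do not contribute to this derivation.
So O(~v) follows.

Yes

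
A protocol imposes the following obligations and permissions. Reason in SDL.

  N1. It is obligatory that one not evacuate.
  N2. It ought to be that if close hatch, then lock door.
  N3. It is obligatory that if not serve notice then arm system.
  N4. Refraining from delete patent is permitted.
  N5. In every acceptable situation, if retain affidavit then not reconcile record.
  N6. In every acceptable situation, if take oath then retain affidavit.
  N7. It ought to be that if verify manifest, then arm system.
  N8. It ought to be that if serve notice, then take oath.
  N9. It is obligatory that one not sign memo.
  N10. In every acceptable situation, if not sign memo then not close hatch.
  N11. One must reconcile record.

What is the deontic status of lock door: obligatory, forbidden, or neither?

Premise 2 is O(close_hatch → lock_door), but O(close_hatch) is not derivable from the premises, so it does not yield O(lock_door).
No premise or chain of K-axiom applications forces O(lock_door), and none forces O(¬lock_door). So lock_door is neither obligatory nor forbidden under these norms.

Neither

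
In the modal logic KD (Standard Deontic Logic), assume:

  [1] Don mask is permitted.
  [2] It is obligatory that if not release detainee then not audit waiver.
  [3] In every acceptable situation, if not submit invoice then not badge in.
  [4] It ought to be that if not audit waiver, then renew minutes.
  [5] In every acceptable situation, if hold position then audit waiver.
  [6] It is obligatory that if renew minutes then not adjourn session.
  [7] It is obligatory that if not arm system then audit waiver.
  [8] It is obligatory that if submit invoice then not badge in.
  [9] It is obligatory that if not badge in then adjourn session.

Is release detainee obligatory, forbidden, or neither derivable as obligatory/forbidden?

Premises 3 and 8 cover both cases: O(¬submit_invoice → ¬badge_in) and O(submit_invoice → ¬badge_in). Since ¬submit_invoice ∨ submit_invoice is a tautology, O(¬badge_in) follows.
From O(¬badge_in) and premise 9, O(¬badge_in → adjourn_session), we obtain O(adjourn_session).
Premise 6, O(renew_minutes → ¬adjourn_session), contraposes to O(adjourn_session → ¬renew_minutes); with O(adjourn_session) we get O(¬renew_minutes).
Premise 4, O(¬audit_waiver → renew_minutes), contraposes to O(¬renew_minutes → audit_waiver); with O(¬renew_minutes) we get O(audit_waiver).
Premise 2, O(¬release_detainee → ¬audit_waiver), contraposes to O(audit_waiver → release_detainee); with O(audit_waiver) we get O(release_detainee).
Premises 1, 5, 7 do not contribute to this derivation.
Hence release_detainee is obligatory.

Obligatory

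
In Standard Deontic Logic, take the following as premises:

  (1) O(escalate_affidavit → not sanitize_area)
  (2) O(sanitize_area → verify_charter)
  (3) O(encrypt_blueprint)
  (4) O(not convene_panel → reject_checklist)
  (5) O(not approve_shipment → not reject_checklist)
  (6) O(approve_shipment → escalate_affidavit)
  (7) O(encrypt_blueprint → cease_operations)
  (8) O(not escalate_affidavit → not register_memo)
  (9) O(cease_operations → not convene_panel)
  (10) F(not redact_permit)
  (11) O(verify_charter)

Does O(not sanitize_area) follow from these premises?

Yes

Premise 3 states O(encrypt_blueprint) outright.
Applying K to premise 7 (O(encrypt_blueprint → cease_operations)) and O(encrypt_blueprint) yields O(cease_operations).
With premise 9, O(cease_operations → not convene_panel), the K-axiom yields O(not convene_panel).
With premise 4, O(not convene_panel → reject_checklist), the K-axiom yields O(reject_checklist).
Premise 5, O(not approve_shipment → not reject_checklist), contraposes to O(reject_checklist → approve_shipment); with O(reject_checklist) we get O(approve_shipment).
Premise 6 is O(approve_shipment → escalate_affidavit); since O(approve_shipment), deontic closure gives O(escalate_affidavit).
Applying K to premise 1 (O(escalate_affidavit → not sanitize_area)) and O(escalate_affidavit) yields O(not sanitize_area).
Premises 2, 8, 10, 11 do not contribute to this derivation.
So O(not sanitize_area) follows.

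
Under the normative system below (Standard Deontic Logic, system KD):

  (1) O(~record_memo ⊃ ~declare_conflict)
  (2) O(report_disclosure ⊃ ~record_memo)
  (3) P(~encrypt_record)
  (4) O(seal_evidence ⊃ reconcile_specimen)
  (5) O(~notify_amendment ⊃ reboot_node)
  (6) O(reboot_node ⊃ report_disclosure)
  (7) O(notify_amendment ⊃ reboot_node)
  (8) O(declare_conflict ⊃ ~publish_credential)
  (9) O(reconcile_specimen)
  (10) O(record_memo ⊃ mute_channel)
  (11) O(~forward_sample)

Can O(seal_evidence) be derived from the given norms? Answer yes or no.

Premise 4 is O(seal_evidence ⊃ reconcile_specimen); even if O(reconcile_specimen) held, inferring O(seal_evidence) would be affirming the consequent — invalid.
No other premise forces O(seal_evidence). An ideal world satisfying every premise can still have seal_evidence false, so O(seal_evidence) is not derivable.

No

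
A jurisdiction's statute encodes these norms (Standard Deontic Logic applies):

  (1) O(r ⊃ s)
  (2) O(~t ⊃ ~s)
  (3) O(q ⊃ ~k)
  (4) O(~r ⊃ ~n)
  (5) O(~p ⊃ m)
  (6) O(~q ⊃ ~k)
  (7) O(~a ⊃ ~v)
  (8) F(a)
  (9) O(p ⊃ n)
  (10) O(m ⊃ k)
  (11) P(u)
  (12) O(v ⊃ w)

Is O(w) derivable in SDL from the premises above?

No

Premise 12 is O(v ⊃ w), but O(v) is not derivable from the premises, so it does not yield O(w).
No other premise forces O(w). An ideal world satisfying every premise can still have w false, so O(w) is not derivable.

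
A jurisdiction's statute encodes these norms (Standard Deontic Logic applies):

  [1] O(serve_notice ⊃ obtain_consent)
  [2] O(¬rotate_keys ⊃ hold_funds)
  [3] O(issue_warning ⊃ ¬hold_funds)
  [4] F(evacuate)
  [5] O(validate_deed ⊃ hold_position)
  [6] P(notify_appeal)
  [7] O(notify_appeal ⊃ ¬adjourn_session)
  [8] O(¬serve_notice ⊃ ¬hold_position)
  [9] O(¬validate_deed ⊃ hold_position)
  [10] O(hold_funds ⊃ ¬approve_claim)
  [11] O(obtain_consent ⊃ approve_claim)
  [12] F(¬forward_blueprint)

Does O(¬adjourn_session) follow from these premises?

No

Premise 7 is O(notify_appeal ⊃ ¬adjourn_session), but O(notify_appeal) is not derivable from the premises (the permission P(notify_appeal) asserts only ¬O(¬notify_appeal), not O(notify_appeal)), so it does not yield O(¬adjourn_session).
No other premise forces O(¬adjourn_session). An ideal world satisfying every premise can still have ¬adjourn_session false, so O(¬adjourn_session) is not derivable.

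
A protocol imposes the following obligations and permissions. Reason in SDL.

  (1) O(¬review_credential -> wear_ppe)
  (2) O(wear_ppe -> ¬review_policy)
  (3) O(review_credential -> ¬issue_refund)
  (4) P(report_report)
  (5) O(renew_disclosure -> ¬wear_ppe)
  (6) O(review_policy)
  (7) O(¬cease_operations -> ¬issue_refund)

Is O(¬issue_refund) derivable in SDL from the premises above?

Yes

Premise 6 gives O(review_policy).
The contrapositive of premise 2 (O(wear_ppe -> ¬review_policy)) is O(review_policy -> ¬wear_ppe), and O(review_policy) is already established, so O(¬wear_ppe).
Premise 1 is O(¬review_credential -> wear_ppe); contrapositively O(¬wear_ppe -> review_credential). Since O(¬wear_ppe) holds, K gives O(review_credential).
Applying K to premise 3 (O(review_credential -> ¬issue_refund)) and O(review_credential) yields O(¬issue_refund).
Premises 4, 5, 7 do not contribute to this derivation.
So O(¬issue_refund) follows.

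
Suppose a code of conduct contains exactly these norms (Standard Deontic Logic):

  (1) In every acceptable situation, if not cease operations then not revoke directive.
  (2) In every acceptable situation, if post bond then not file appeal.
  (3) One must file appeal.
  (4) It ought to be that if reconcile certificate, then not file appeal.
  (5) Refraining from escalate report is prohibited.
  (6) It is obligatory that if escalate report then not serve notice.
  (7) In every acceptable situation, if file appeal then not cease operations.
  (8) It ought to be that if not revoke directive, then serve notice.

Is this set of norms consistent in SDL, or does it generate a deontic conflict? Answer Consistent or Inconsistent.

Premise 5, F(¬escalate_report), is equivalent to O(escalate_report).
Applying K to premise 6 (O(escalate_report → ¬serve_notice)) and O(escalate_report) yields O(¬serve_notice).
Premise 8, O(¬revoke_directive → serve_notice), contraposes to O(¬serve_notice → revoke_directive); with O(¬serve_notice) we get O(revoke_directive).
The contrapositive of premise 1 (O(¬cease_operations → ¬revoke_directive)) is O(revoke_directive → cease_operations), and O(revoke_directive) is already established, so O(cease_operations).
Premise 7, O(file_appeal → ¬cease_operations), contraposes to O(cease_operations → ¬file_appeal); with O(cease_operations) we get O(¬file_appeal).
Yet premise 3 states O(file_appeal).
We now have both O(¬file_appeal) and O(file_appeal) — file_appeal is simultaneously obligatory and forbidden, violating the D-axiom.

Inconsistent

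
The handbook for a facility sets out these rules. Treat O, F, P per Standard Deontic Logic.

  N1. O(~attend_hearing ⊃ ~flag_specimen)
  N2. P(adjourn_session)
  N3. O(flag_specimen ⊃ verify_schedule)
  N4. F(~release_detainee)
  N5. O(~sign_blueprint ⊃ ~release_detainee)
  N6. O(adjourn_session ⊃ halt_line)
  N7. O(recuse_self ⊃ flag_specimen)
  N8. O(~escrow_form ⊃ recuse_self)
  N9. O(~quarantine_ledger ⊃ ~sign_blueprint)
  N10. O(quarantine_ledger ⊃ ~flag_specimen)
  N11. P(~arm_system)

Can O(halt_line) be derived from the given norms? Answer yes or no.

Premise 6 is O(adjourn_session ⊃ halt_line), but O(adjourn_session) is not derivable from the premises (the permission P(adjourn_session) asserts only ~O(~adjourn_session), not O(adjourn_session)), so it does not yield O(halt_line).
No other premise forces O(halt_line). An ideal world satisfying every premise can still have halt_line false, so O(halt_line) is not derivable.

No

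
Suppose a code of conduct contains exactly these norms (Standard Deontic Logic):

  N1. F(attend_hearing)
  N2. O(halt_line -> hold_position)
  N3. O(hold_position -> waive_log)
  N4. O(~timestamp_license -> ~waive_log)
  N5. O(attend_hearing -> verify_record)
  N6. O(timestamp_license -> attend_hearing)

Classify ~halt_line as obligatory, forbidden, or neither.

Premise 1, F(attend_hearing), is equivalent to O(~attend_hearing).
The contrapositive of premise 6 (O(timestamp_license -> attend_hearing)) is O(~attend_hearing -> ~timestamp_license), and O(~attend_hearing) is already established, so O(~timestamp_license).
From O(~timestamp_license) and premise 4, O(~timestamp_license -> ~waive_log), we obtain O(~waive_log).
Premise 3, O(hold_position -> waive_log), contraposes to O(~waive_log -> ~hold_position); with O(~waive_log) we get O(~hold_position).
The contrapositive of premise 2 (O(halt_line -> hold_position)) is O(~hold_position -> ~halt_line), and O(~hold_position) is already established, so O(~halt_line).
Premise 5 does not contribute to this derivation.
Hence ~halt_line is obligatory.

Obligatory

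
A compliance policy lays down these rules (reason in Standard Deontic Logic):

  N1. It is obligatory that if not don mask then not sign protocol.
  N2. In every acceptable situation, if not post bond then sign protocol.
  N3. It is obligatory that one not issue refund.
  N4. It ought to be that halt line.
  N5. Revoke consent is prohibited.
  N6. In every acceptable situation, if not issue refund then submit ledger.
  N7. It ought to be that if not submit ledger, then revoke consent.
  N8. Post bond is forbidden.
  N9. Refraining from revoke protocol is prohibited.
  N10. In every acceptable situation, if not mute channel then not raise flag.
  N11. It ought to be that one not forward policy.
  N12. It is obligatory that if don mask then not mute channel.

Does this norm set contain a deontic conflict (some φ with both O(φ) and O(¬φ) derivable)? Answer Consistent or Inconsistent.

Consistent

Premise 7 is O(¬submit_ledger → revoke_consent), but O(¬submit_ledger) is not derivable from the premises, so it does not yield O(revoke_consent).
So O(revoke_consent) is not derivable, and the apparent clash with O(¬revoke_consent) does not arise.
A world satisfying every obligation exists (e.g. don_mask=true, forward_policy=false, halt_line=true, issue_refund=false, mute_channel=false, post_bond=false, raise_flag=false, revoke_consent=false, revoke_protocol=true, sign_protocol=true, submit_ledger=true); no atom is both obligatory and forbidden, so the set is consistent.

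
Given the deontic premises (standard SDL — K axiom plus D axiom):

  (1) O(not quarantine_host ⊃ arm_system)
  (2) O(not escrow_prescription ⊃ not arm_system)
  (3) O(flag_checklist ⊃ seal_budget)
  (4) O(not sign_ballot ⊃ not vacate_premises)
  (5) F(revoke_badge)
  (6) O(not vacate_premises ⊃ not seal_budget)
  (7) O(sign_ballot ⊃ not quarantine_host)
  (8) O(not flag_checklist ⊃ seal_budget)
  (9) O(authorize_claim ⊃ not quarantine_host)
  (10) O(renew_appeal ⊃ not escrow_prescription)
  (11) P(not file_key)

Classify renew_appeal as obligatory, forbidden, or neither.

Forbidden

Premises 8 and 3 cover both cases: O(not flag_checklist ⊃ seal_budget) and O(flag_checklist ⊃ seal_budget). Since not flag_checklist ∨ flag_checklist is a tautology, O(seal_budget) follows.
Premise 6, O(not vacate_premises ⊃ not seal_budget), contraposes to O(seal_budget ⊃ vacate_premises); with O(seal_budget) we get O(vacate_premises).
Premise 4 is O(not sign_ballot ⊃ not vacate_premises); contrapositively O(vacate_premises ⊃ sign_ballot). Since O(vacate_premises) holds, K gives O(sign_ballot).
Applying K to premise 7 (O(sign_ballot ⊃ not quarantine_host)) and O(sign_ballot) yields O(not quarantine_host).
Applying K to premise 1 (O(not quarantine_host ⊃ arm_system)) and O(not quarantine_host) yields O(arm_system).
Premise 2, O(not escrow_prescription ⊃ not arm_system), contraposes to O(arm_system ⊃ escrow_prescription); with O(arm_system) we get O(escrow_prescription).
The contrapositive of premise 10 (O(renew_appeal ⊃ not escrow_prescription)) is O(escrow_prescription ⊃ not renew_appeal), and O(escrow_prescription) is already established, so O(not renew_appeal).
Premises 5, 9, 11 do not contribute to this derivation.
Thus O(not renew_appeal), which is F(renew_appeal): renew_appeal is forbidden.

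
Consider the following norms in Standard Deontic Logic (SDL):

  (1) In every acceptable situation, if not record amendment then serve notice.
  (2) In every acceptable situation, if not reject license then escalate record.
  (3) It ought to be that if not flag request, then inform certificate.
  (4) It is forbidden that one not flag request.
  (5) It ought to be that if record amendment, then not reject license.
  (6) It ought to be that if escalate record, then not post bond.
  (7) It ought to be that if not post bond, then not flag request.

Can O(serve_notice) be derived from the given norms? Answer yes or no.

Yes

Premise 4, F(¬flag_request), is equivalent to O(flag_request).
The contrapositive of premise 7 (O(¬post_bond → ¬flag_request)) is O(flag_request → post_bond), and O(flag_request) is already established, so O(post_bond).
Premise 6, O(escalate_record → ¬post_bond), contraposes to O(post_bond → ¬escalate_record); with O(post_bond) we get O(¬escalate_record).
Premise 2 is O(¬reject_license → escalate_record); contrapositively O(¬escalate_record → reject_license). Since O(¬escalate_record) holds, K gives O(reject_license).
Premise 5, O(record_amendment → ¬reject_license), contraposes to O(reject_license → ¬record_amendment); with O(reject_license) we get O(¬record_amendment).
Premise 1 is O(¬record_amendment → serve_notice); since O(¬record_amendment), deontic closure gives O(serve_notice).
Premise 3 does not contribute to this derivation.
So O(serve_notice) follows.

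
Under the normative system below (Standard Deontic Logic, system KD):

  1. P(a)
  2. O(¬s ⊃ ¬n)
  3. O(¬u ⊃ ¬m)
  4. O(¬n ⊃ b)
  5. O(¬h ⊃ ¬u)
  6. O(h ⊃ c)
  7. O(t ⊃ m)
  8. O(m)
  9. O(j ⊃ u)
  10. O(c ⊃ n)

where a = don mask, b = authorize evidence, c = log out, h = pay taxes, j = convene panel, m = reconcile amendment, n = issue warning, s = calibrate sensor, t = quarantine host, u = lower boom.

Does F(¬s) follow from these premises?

Premise 8 states O(m) outright.
Premise 3, O(¬u ⊃ ¬m), contraposes to O(m ⊃ u); with O(m) we get O(u).
The contrapositive of premise 5 (O(¬h ⊃ ¬u)) is O(u ⊃ h), and O(u) is already established, so O(h).
With premise 6, O(h ⊃ c), the K-axiom yields O(c).
With premise 10, O(c ⊃ n), the K-axiom yields O(n).
The contrapositive of premise 2 (O(¬s ⊃ ¬n)) is O(n ⊃ s), and O(n) is already established, so O(s).
Premises 1, 4, 7, 9 do not contribute to this derivation.
So O(s) holds, i.e. F(¬s). The claim follows.

Yes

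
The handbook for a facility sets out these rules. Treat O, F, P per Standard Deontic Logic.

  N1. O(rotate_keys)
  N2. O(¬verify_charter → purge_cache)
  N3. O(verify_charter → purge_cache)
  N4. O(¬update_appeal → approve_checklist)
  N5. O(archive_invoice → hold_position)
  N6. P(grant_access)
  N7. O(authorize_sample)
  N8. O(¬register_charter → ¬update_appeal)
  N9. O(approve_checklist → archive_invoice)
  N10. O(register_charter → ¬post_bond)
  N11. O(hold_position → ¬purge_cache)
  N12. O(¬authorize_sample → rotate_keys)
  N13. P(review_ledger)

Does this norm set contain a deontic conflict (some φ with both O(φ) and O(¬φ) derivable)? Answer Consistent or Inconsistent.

Premise 12 is O(¬authorize_sample → rotate_keys); even if O(rotate_keys) held, inferring O(¬authorize_sample) would be affirming the consequent — invalid.
So O(¬authorize_sample) is not derivable, and the apparent clash with O(authorize_sample) does not arise.
A world satisfying every obligation exists (e.g. approve_checklist=false, archive_invoice=false, authorize_sample=true, grant_access=false, hold_position=false, post_bond=false, purge_cache=true, register_charter=true, review_ledger=false, rotate_keys=true, update_appeal=true, verify_charter=false); no atom is both obligatory and forbidden, so the set is consistent.

Consistent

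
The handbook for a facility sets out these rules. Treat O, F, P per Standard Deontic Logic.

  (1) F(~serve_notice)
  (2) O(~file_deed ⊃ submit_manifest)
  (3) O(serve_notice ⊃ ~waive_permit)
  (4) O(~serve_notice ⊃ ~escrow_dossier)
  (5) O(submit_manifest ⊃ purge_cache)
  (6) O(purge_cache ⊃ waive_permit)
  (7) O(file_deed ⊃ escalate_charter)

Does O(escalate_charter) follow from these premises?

Premise 1 is F(~serve_notice), i.e. O(serve_notice).
Applying K to premise 3 (O(serve_notice ⊃ ~waive_permit)) and O(serve_notice) yields O(~waive_permit).
Premise 6, O(purge_cache ⊃ waive_permit), contraposes to O(~waive_permit ⊃ ~purge_cache); with O(~waive_permit) we get O(~purge_cache).
Premise 5 is O(submit_manifest ⊃ purge_cache); contrapositively O(~purge_cache ⊃ ~submit_manifest). Since O(~purge_cache) holds, K gives O(~submit_manifest).
Premise 2 is O(~file_deed ⊃ submit_manifest); contrapositively O(~submit_manifest ⊃ file_deed). Since O(~submit_manifest) holds, K gives O(file_deed).
Applying K to premise 7 (O(file_deed ⊃ escalate_charter)) and O(file_deed) yields O(escalate_charter).
Premise 4 does not contribute to this derivation.
So O(escalate_charter) follows.

Yes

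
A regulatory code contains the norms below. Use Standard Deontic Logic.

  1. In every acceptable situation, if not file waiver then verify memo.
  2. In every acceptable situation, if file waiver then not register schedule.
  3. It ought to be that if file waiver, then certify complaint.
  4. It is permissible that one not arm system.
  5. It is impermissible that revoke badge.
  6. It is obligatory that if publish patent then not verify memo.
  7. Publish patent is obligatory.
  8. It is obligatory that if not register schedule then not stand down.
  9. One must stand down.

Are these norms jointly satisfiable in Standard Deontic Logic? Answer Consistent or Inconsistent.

Inconsistent

From premise 9 we have O(stand_down).
The contrapositive of premise 8 (O(¬register_schedule → ¬stand_down)) is O(stand_down → register_schedule), and O(stand_down) is already established, so O(register_schedule).
Premise 2, O(file_waiver → ¬register_schedule), contraposes to O(register_schedule → ¬file_waiver); with O(register_schedule) we get O(¬file_waiver).
From O(¬file_waiver) and premise 1, O(¬file_waiver → verify_memo), we obtain O(verify_memo).
Premise 6, O(publish_patent → ¬verify_memo), contraposes to O(verify_memo → ¬publish_patent); with O(verify_memo) we get O(¬publish_patent).
But premise 7 directly asserts O(publish_patent).
We now have both O(¬publish_patent) and O(publish_patent) — publish_patent is simultaneously obligatory and forbidden, violating the D-axiom.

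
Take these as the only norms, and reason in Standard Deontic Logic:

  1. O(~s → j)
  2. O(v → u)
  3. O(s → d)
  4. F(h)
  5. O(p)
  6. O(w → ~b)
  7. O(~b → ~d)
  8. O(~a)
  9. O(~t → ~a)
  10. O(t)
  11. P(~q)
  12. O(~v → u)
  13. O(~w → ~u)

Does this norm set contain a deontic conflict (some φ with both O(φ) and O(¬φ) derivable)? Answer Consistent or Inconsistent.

Premise 9 is O(~t → ~a); even if O(~a) held, inferring O(~t) would be affirming the consequent — invalid.
So O(~t) is not derivable, and the apparent clash with O(t) does not arise.
A world satisfying every obligation exists (e.g. a=false, b=false, d=false, h=false, j=true, p=true, q=false, s=false, t=true, u=true, v=false, w=true); no atom is both obligatory and forbidden, so the set is consistent.

Consistent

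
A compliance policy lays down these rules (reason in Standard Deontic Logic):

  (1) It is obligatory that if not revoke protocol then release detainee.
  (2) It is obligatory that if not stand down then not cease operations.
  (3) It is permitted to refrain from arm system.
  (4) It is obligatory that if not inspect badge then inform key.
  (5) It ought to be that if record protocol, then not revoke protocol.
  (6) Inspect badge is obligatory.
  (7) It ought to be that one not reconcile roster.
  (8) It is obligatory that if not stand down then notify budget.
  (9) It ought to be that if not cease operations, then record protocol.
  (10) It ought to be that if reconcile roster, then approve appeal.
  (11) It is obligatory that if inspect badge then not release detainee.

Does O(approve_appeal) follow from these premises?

Premise 10 is O(reconcile_roster → approve_appeal), but O(reconcile_roster) is not derivable from the premises, so it does not yield O(approve_appeal).
No other premise forces O(approve_appeal). An ideal world satisfying every premise can still have approve_appeal false, so O(approve_appeal) is not derivable.

No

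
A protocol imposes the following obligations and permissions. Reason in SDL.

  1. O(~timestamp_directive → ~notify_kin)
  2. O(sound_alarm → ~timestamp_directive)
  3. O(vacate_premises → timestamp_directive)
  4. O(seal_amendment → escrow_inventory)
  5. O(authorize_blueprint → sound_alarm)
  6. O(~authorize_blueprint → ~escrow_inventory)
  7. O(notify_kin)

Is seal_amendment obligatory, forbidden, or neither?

Forbidden

From premise 7 we have O(notify_kin).
Premise 1, O(~timestamp_directive → ~notify_kin), contraposes to O(notify_kin → timestamp_directive); with O(notify_kin) we get O(timestamp_directive).
Premise 2, O(sound_alarm → ~timestamp_directive), contraposes to O(timestamp_directive → ~sound_alarm); with O(timestamp_directive) we get O(~sound_alarm).
Premise 5 is O(authorize_blueprint → sound_alarm); contrapositively O(~sound_alarm → ~authorize_blueprint). Since O(~sound_alarm) holds, K gives O(~authorize_blueprint).
With premise 6, O(~authorize_blueprint → ~escrow_inventory), the K-axiom yields O(~escrow_inventory).
Premise 4 is O(seal_amendment → escrow_inventory); contrapositively O(~escrow_inventory → ~seal_amendment). Since O(~escrow_inventory) holds, K gives O(~seal_amendment).
Premise 3 does not contribute to this derivation.
Thus O(~seal_amendment), which is F(seal_amendment): seal_amendment is forbidden.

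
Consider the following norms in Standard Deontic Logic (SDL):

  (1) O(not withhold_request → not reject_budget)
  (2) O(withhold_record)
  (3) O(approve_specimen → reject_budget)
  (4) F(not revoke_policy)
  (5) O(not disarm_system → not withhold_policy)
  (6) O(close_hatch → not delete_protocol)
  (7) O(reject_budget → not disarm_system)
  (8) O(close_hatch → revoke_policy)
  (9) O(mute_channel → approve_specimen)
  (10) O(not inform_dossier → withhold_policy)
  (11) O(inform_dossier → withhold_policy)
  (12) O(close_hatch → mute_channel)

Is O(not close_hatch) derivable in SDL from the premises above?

Premises 10 and 11 are O(not inform_dossier → withhold_policy) and O(inform_dossier → withhold_policy); every ideal world satisfies not inform_dossier or inform_dossier, so in either case withhold_policy holds — hence O(withhold_policy).
Premise 5, O(not disarm_system → not withhold_policy), contraposes to O(withhold_policy → disarm_system); with O(withhold_policy) we get O(disarm_system).
The contrapositive of premise 7 (O(reject_budget → not disarm_system)) is O(disarm_system → not reject_budget), and O(disarm_system) is already established, so O(not reject_budget).
Premise 3 is O(approve_specimen → reject_budget); contrapositively O(not reject_budget → not approve_specimen). Since O(not reject_budget) holds, K gives O(not approve_specimen).
Premise 9 is O(mute_channel → approve_specimen); contrapositively O(not approve_specimen → not mute_channel). Since O(not approve_specimen) holds, K gives O(not mute_channel).
Premise 12, O(close_hatch → mute_channel), contraposes to O(not mute_channel → not close_hatch); with O(not mute_channel) we get O(not close_hatch).
Premises 1, 2, 4, 6, 8 do not contribute to this derivation.
So O(not close_hatch) follows.

Yes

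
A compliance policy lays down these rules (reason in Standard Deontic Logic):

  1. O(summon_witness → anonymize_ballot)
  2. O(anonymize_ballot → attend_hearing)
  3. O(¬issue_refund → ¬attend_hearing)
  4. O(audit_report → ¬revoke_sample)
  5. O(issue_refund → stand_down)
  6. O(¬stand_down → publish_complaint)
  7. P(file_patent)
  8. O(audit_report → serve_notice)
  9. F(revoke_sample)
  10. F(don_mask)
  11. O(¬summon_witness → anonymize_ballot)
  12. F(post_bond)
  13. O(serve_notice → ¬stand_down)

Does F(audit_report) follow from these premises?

Premises 1 and 11 cover both cases: O(summon_witness → anonymize_ballot) and O(¬summon_witness → anonymize_ballot). Since summon_witness ∨ ¬summon_witness is a tautology, O(anonymize_ballot) follows.
From O(anonymize_ballot) and premise 2, O(anonymize_ballot → attend_hearing), we obtain O(attend_hearing).
Premise 3 is O(¬issue_refund → ¬attend_hearing); contrapositively O(attend_hearing → issue_refund). Since O(attend_hearing) holds, K gives O(issue_refund).
With premise 5, O(issue_refund → stand_down), the K-axiom yields O(stand_down).
The contrapositive of premise 13 (O(serve_notice → ¬stand_down)) is O(stand_down → ¬serve_notice), and O(stand_down) is already established, so O(¬serve_notice).
Premise 8, O(audit_report → serve_notice), contraposes to O(¬serve_notice → ¬audit_report); with O(¬serve_notice) we get O(¬audit_report).
Premises 4, 6, 7, 9, 10, 12 do not contribute to this derivation.
So O(¬audit_report) holds, i.e. F(audit_report). The claim follows.

Yes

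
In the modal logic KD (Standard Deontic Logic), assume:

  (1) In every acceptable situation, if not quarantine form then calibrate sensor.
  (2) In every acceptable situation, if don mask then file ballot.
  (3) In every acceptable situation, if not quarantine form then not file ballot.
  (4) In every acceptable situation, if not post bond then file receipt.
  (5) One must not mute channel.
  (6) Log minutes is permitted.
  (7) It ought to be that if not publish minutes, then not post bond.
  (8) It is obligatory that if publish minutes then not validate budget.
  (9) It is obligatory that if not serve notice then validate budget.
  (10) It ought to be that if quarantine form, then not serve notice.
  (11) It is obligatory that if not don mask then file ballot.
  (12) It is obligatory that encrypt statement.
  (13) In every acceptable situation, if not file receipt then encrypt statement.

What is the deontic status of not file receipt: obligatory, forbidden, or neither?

Premises 2 and 11 cover both cases: O(don_mask → file_ballot) and O(¬don_mask → file_ballot). Since don_mask ∨ ¬don_mask is a tautology, O(file_ballot) follows.
The contrapositive of premise 3 (O(¬quarantine_form → ¬file_ballot)) is O(file_ballot → quarantine_form), and O(file_ballot) is already established, so O(quarantine_form).
Premise 10 is O(quarantine_form → ¬serve_notice); since O(quarantine_form), deontic closure gives O(¬serve_notice).
With premise 9, O(¬serve_notice → validate_budget), the K-axiom yields O(validate_budget).
Premise 8, O(publish_minutes → ¬validate_budget), contraposes to O(validate_budget → ¬publish_minutes); with O(validate_budget) we get O(¬publish_minutes).
Applying K to premise 7 (O(¬publish_minutes → ¬post_bond)) and O(¬publish_minutes) yields O(¬post_bond).
Premise 4 is O(¬post_bond → file_receipt); since O(¬post_bond), deontic closure gives O(file_receipt).
Premises 1, 5, 6, 12, 13 do not contribute to this derivation.
Thus O(file_receipt), which is F(¬file_receipt): ¬file_receipt is forbidden.

Forbidden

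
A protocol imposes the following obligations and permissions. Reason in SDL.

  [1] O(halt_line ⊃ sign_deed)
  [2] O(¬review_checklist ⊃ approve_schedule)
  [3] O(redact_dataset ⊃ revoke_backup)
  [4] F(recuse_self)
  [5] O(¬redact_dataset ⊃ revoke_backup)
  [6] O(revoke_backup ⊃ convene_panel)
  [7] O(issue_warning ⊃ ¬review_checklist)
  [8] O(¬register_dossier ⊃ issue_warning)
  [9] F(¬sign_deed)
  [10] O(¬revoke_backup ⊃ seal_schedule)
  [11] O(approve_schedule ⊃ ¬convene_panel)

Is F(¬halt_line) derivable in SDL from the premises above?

Premise 1 is O(halt_line ⊃ sign_deed); even if O(sign_deed) held, inferring O(halt_line) would be affirming the consequent — invalid.
No other premise forces O(halt_line). An ideal world satisfying every premise can still have ¬halt_line true, so F(¬halt_line) is not derivable.

No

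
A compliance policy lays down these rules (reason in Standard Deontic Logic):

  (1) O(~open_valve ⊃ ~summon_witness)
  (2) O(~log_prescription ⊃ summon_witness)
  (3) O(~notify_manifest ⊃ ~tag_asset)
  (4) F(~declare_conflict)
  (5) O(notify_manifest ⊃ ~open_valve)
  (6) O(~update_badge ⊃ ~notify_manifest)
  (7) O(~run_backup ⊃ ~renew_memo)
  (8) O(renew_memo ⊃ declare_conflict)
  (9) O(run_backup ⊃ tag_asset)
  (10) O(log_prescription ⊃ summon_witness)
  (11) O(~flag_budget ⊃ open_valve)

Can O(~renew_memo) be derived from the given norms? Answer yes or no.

Yes

Premises 10 and 2 cover both cases: O(log_prescription ⊃ summon_witness) and O(~log_prescription ⊃ summon_witness). Since log_prescription ∨ ~log_prescription is a tautology, O(summon_witness) follows.
The contrapositive of premise 1 (O(~open_valve ⊃ ~summon_witness)) is O(summon_witness ⊃ open_valve), and O(summon_witness) is already established, so O(open_valve).
Premise 5 is O(notify_manifest ⊃ ~open_valve); contrapositively O(open_valve ⊃ ~notify_manifest). Since O(open_valve) holds, K gives O(~notify_manifest).
With premise 3, O(~notify_manifest ⊃ ~tag_asset), the K-axiom yields O(~tag_asset).
The contrapositive of premise 9 (O(run_backup ⊃ tag_asset)) is O(~tag_asset ⊃ ~run_backup), and O(~tag_asset) is already established, so O(~run_backup).
From O(~run_backup) and premise 7, O(~run_backup ⊃ ~renew_memo), we obtain O(~renew_memo).
Premises 4, 6, 8, 11 do not contribute to this derivation.
So O(~renew_memo) follows.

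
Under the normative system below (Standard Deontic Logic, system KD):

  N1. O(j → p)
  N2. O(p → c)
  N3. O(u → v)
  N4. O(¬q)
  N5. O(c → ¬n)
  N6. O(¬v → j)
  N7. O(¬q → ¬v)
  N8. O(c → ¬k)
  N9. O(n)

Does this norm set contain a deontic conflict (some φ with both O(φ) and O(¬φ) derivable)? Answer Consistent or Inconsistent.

Inconsistent

From premise 9 we have O(n).
Premise 5 is O(c → ¬n); contrapositively O(n → ¬c). Since O(n) holds, K gives O(¬c).
Premise 2, O(p → c), contraposes to O(¬c → ¬p); with O(¬c) we get O(¬p).
The contrapositive of premise 1 (O(j → p)) is O(¬p → ¬j), and O(¬p) is already established, so O(¬j).
The contrapositive of premise 6 (O(¬v → j)) is O(¬j → v), and O(¬j) is already established, so O(v).
Premise 7, O(¬q → ¬v), contraposes to O(v → q); with O(v) we get O(q).
But premise 4 directly asserts O(¬q).
We now have both O(q) and O(¬q) — q is simultaneously obligatory and forbidden, violating the D-axiom.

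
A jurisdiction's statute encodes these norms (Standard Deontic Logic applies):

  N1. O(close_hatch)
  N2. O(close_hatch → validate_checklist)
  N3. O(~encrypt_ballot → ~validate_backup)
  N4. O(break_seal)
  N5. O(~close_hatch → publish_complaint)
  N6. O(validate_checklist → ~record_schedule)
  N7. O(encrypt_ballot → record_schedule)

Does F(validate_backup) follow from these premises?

Yes

From premise 1 we have O(close_hatch).
Applying K to premise 2 (O(close_hatch → validate_checklist)) and O(close_hatch) yields O(validate_checklist).
With premise 6, O(validate_checklist → ~record_schedule), the K-axiom yields O(~record_schedule).
The contrapositive of premise 7 (O(encrypt_ballot → record_schedule)) is O(~record_schedule → ~encrypt_ballot), and O(~record_schedule) is already established, so O(~encrypt_ballot).
Premise 3 is O(~encrypt_ballot → ~validate_backup); since O(~encrypt_ballot), deontic closure gives O(~validate_backup).
Premises 4, 5 do not contribute to this derivation.
So O(~validate_backup) holds, i.e. F(validate_backup). The claim follows.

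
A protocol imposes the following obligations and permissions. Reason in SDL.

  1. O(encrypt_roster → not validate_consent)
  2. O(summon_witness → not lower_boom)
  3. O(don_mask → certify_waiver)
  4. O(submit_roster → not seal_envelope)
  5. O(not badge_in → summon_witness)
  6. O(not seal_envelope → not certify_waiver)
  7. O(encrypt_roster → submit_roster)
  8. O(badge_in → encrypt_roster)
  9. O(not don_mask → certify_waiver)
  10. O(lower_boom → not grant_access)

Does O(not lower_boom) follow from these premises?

Yes

Premises 3 and 9 are O(don_mask → certify_waiver) and O(not don_mask → certify_waiver); every ideal world satisfies don_mask or not don_mask, so in either case certify_waiver holds — hence O(certify_waiver).
The contrapositive of premise 6 (O(not seal_envelope → not certify_waiver)) is O(certify_waiver → seal_envelope), and O(certify_waiver) is already established, so O(seal_envelope).
Premise 4 is O(submit_roster → not seal_envelope); contrapositively O(seal_envelope → not submit_roster). Since O(seal_envelope) holds, K gives O(not submit_roster).
Premise 7, O(encrypt_roster → submit_roster), contraposes to O(not submit_roster → not encrypt_roster); with O(not submit_roster) we get O(not encrypt_roster).
Premise 8 is O(badge_in → encrypt_roster); contrapositively O(not encrypt_roster → not badge_in). Since O(not encrypt_roster) holds, K gives O(not badge_in).
Applying K to premise 5 (O(not badge_in → summon_witness)) and O(not badge_in) yields O(summon_witness).
From O(summon_witness) and premise 2, O(summon_witness → not lower_boom), we obtain O(not lower_boom).
Premises 1, 10 do not contribute to this derivation.
So O(not lower_boom) follows.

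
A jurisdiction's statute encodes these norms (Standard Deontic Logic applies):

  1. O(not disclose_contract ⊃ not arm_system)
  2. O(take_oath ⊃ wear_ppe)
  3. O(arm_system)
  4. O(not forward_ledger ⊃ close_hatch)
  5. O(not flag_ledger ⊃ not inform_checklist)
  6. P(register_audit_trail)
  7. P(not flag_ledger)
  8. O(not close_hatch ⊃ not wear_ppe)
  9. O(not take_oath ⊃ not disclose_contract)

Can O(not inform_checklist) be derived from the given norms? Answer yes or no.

No

Premise 5 is O(not flag_ledger ⊃ not inform_checklist), but O(not flag_ledger) is not derivable from the premises (the permission P(not flag_ledger) asserts only not O(flag_ledger), not O(not flag_ledger)), so it does not yield O(not inform_checklist).
No other premise forces O(not inform_checklist). An ideal world satisfying every premise can still have not inform_checklist false, so O(not inform_checklist) is not derivable.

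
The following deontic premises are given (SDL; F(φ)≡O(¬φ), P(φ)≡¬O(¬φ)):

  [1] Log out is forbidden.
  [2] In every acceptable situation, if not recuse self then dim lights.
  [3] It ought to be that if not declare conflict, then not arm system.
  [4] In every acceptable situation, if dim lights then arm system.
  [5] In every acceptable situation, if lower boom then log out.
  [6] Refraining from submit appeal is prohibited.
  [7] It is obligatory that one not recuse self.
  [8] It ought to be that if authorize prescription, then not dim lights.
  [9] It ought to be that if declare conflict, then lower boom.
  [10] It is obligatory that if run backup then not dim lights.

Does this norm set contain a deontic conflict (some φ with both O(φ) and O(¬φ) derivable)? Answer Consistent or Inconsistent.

Inconsistent

Premise 1 is F(log_out), i.e. O(¬log_out).
Premise 5 is O(lower_boom → log_out); contrapositively O(¬log_out → ¬lower_boom). Since O(¬log_out) holds, K gives O(¬lower_boom).
The contrapositive of premise 9 (O(declare_conflict → lower_boom)) is O(¬lower_boom → ¬declare_conflict), and O(¬lower_boom) is already established, so O(¬declare_conflict).
With premise 3, O(¬declare_conflict → ¬arm_system), the K-axiom yields O(¬arm_system).
Premise 4 is O(dim_lights → arm_system); contrapositively O(¬arm_system → ¬dim_lights). Since O(¬arm_system) holds, K gives O(¬dim_lights).
The contrapositive of premise 2 (O(¬recuse_self → dim_lights)) is O(¬dim_lights → recuse_self), and O(¬dim_lights) is already established, so O(recuse_self).
Yet premise 7 states O(¬recuse_self).
We now have both O(recuse_self) and O(¬recuse_self) — recuse_self is simultaneously obligatory and forbidden, violating the D-axiom.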